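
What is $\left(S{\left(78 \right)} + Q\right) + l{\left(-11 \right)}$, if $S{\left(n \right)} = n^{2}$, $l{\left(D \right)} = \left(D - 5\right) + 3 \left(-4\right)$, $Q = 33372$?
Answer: $39428$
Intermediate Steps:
$l{\left(D \right)} = -17 + D$ ($l{\left(D \right)} = \left(-5 + D\right) - 12 = -17 + D$)
$\left(S{\left(78 \right)} + Q\right) + l{\left(-11 \right)} = \left(78^{2} + 33372\right) - 28 = \left(6084 + 33372\right) - 28 = 39456 - 28 = 39428$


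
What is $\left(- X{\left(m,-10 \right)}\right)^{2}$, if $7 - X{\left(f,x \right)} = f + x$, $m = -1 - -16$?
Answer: $4$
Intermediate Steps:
$m = 15$ ($m = -1 + 16 = 15$)
$X{\left(f,x \right)} = 7 - f - x$ ($X{\left(f,x \right)} = 7 - \left(f + x\right) = 7 - f - x$)
$\left(- X{\left(m,-10 \right)}\right)^{2} = \left(- (7 - 15 - -10)\right)^{2} = \left(- (7 - 15 + 10)\right)^{2} = \left(\left(-1\right) 2\right)^{2} = \left(-2\right)^{2} = 4$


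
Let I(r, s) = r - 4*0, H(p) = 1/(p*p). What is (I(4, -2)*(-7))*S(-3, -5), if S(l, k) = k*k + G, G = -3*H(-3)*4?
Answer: -1988/3 ≈ -662.67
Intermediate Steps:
H(p) = p⁻² (H(p) = 1/(p²) = p⁻²)
G = -4/3 (G = -3/(-3)²*4 = -3*⅑*4 = -⅓*4 = -4/3 ≈ -1.3333)
S(l, k) = -4/3 + k² (S(l, k) = k*k - 4/3 = k² - 4/3 = -4/3 + k²)
I(r, s) = r (I(r, s) = r + 0 = r)
(I(4, -2)*(-7))*S(-3, -5) = (4*(-7))*(-4/3 + (-5)²) = -28*(-4/3 + 25) = -28*71/3 = -1988/3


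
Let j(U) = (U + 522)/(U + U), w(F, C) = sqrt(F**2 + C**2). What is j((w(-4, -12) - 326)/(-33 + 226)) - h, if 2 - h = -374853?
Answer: -3316206810/8843 - 16791*sqrt(10)/8843 ≈ -3.7502e+5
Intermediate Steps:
w(F, C) = sqrt(C**2 + F**2)
h = 374855 (h = 2 - 1*(-374853) = 2 + 374853 = 374855)
j(U) = (522 + U)/(2*U) (j(U) = (522 + U)/((2*U)) = (522 + U)*(1/(2*U)) = (522 + U)/(2*U))
j((w(-4, -12) - 326)/(-33 + 226)) - h = (522 + (sqrt((-12)**2 + (-4)**2) - 326)/(-33 + 226))/(2*(((sqrt((-12)**2 + (-4)**2) - 326)/(-33 + 226)))) - 1*374855 = (522 + (sqrt(144 + 16) - 326)/193)/(2*(((sqrt(144 + 16) - 326)/193))) - 374855 = (522 + (sqrt(160) - 326)*(1/193))/(2*(((sqrt(160) - 326)*(1/193)))) - 374855 = (522 + (4*sqrt(10) - 326)*(1/193))/(2*(((4*sqrt(10) - 326)*(1/193)))) - 374855 = (522 + (-326 + 4*sqrt(10))*(1/193))/(2*(((-326 + 4*sqrt(10))*(1/193)))) - 374855 = (522 + (-326/193 + 4*sqrt(10)/193))/(2*(-326/193 + 4*sqrt(10)/193)) - 374855 = (100420/193 + 4*sqrt(10)/193)/(2*(-326/193 + 4*sqrt(10)/193)) - 374855 = -374855 + (100420/193 + 4*sqrt(10)/193)/(2*(-326/193 + 4*sqrt(10)/193))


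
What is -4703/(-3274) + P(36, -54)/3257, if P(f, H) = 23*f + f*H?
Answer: 11663887/10663418 ≈ 1.0938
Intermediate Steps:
P(f, H) = 23*f + H*f
-4703/(-3274) + P(36, -54)/3257 = -4703/(-3274) + (36*(23 - 54))/3257 = -4703*(-1/3274) + (36*(-31))*(1/3257) = 4703/3274 - 1116*1/3257 = 4703/3274 - 1116/3257 = 11663887/10663418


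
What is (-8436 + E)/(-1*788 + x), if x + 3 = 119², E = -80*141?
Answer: -9858/6685 ≈ -1.4746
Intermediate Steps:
E = -11280
x = 14158 (x = -3 + 119² = -3 + 14161 = 14158)
(-8436 + E)/(-1*788 + x) = (-8436 - 11280)/(-1*788 + 14158) = -19716/(-788 + 14158) = -19716/13370 = -19716*1/13370 = -9858/6685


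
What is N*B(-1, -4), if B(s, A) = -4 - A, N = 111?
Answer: 0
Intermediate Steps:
N*B(-1, -4) = 111*(-4 - 1*(-4)) = 111*(-4 + 4) = 111*0 = 0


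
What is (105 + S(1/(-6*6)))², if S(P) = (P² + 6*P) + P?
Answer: 18449517241/1679616 ≈ 10984.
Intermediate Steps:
S(P) = P² + 7*P
(105 + S(1/(-6*6)))² = (105 + (1/(-6*6))*(7 + 1/(-6*6)))² = (105 + (1/(-36))*(7 + 1/(-36)))² = (105 + (1*(-1/36))*(7 + 1*(-1/36)))² = (105 - (7 - 1/36)/36)² = (105 - 1/36*251/36)² = (105 - 251/1296)² = (135829/1296)² = 18449517241/1679616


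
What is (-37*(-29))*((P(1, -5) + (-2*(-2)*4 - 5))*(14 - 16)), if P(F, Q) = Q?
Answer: -12876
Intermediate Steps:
(-37*(-29))*((P(1, -5) + (-2*(-2)*4 - 5))*(14 - 16)) = (-37*(-29))*((-5 + (-2*(-2)*4 - 5))*(14 - 16)) = 1073*((-5 + (4*4 - 5))*(-2)) = 1073*((-5 + (16 - 5))*(-2)) = 1073*((-5 + 11)*(-2)) = 1073*(6*(-2)) = 1073*(-12) = -12876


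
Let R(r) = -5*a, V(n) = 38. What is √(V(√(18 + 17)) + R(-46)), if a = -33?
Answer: √203 ≈ 14.248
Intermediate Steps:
R(r) = 165 (R(r) = -5*(-33) = 165)
√(V(√(18 + 17)) + R(-46)) = √(38 + 165) = √203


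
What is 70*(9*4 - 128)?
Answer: -6440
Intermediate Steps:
70*(9*4 - 128) = 70*(36 - 128) = 70*(-92) = -6440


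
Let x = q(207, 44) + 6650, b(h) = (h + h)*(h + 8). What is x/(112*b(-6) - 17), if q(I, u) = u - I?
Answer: -6487/2705 ≈ -2.3982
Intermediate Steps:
b(h) = 2*h*(8 + h) (b(h) = (2*h)*(8 + h) = 2*h*(8 + h))
x = 6487 (x = (44 - 1*207) + 6650 = (44 - 207) + 6650 = -163 + 6650 = 6487)
x/(112*b(-6) - 17) = 6487/(112*(2*(-6)*(8 - 6)) - 17) = 6487/(112*(2*(-6)*2) - 17) = 6487/(112*(-24) - 17) = 6487/(-2688 - 17) = 6487/(-2705) = 6487*(-1/2705) = -6487/2705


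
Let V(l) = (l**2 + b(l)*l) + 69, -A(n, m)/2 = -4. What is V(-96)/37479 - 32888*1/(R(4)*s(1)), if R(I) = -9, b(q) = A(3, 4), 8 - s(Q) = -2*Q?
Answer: 205562647/562185 ≈ 365.65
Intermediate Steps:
s(Q) = 8 + 2*Q (s(Q) = 8 - (-2)*Q = 8 + 2*Q)
A(n, m) = 8 (A(n, m) = -2*(-4) = 8)
b(q) = 8
V(l) = 69 + l**2 + 8*l (V(l) = (l**2 + 8*l) + 69 = 69 + l**2 + 8*l)
V(-96)/37479 - 32888*1/(R(4)*s(1)) = (69 + (-96)**2 + 8*(-96))/37479 - 32888*(-1/(9*(8 + 2*1))) = (69 + 9216 - 768)*(1/37479) - 32888*(-1/(9*(8 + 2))) = 8517*(1/37479) - 32888/(10*(-9)) = 2839/12493 - 32888/(-90) = 2839/12493 - 32888*(-1/90) = 2839/12493 + 16444/45 = 205562647/562185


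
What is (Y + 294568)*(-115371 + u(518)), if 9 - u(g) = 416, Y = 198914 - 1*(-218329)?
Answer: -82412053958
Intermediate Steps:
Y = 417243 (Y = 198914 + 218329 = 417243)
u(g) = -407 (u(g) = 9 - 1*416 = 9 - 416 = -407)
(Y + 294568)*(-115371 + u(518)) = (417243 + 294568)*(-115371 - 407) = 711811*(-115778) = -82412053958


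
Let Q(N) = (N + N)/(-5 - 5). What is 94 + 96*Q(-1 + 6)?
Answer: -2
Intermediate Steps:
Q(N) = -N/5 (Q(N) = (2*N)/(-10) = (2*N)*(-⅒) = -N/5)
94 + 96*Q(-1 + 6) = 94 + 96*(-(-1 + 6)/5) = 94 + 96*(-⅕*5) = 94 + 96*(-1) = 94 - 96 = -2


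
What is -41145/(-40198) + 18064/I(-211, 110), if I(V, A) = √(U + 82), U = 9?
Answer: 41145/40198 + 18064*√91/91 ≈ 1894.6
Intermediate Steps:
I(V, A) = √91 (I(V, A) = √(9 + 82) = √91)
-41145/(-40198) + 18064/I(-211, 110) = -41145/(-40198) + 18064/(√91) = -41145*(-1/40198) + 18064*(√91/91) = 41145/40198 + 18064*√91/91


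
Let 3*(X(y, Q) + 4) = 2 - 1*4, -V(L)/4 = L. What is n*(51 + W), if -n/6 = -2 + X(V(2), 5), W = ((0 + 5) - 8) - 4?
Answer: 1760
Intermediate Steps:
V(L) = -4*L
X(y, Q) = -14/3 (X(y, Q) = -4 + (2 - 1*4)/3 = -4 + (2 - 4)/3 = -4 + (1/3)*(-2) = -4 - 2/3 = -14/3)
W = -7 (W = (5 - 8) - 4 = -3 - 4 = -7)
n = 40 (n = -6*(-2 - 14/3) = -6*(-20/3) = 40)
n*(51 + W) = 40*(51 - 7) = 40*44 = 1760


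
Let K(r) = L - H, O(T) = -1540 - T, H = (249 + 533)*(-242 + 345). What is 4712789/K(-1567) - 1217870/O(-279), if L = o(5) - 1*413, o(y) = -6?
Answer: 92662017621/102096865 ≈ 907.59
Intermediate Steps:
H = 80546 (H = 782*103 = 80546)
L = -419 (L = -6 - 1*413 = -6 - 413 = -419)
K(r) = -80965 (K(r) = -419 - 1*80546 = -419 - 80546 = -80965)
4712789/K(-1567) - 1217870/O(-279) = 4712789/(-80965) - 1217870/(-1540 - 1*(-279)) = 4712789*(-1/80965) - 1217870/(-1540 + 279) = -4712789/80965 - 1217870/(-1261) = -4712789/80965 - 1217870*(-1/1261) = -4712789/80965 + 1217870/1261 = 92662017621/102096865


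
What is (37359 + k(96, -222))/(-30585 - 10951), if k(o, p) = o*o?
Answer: -46575/41536 ≈ -1.1213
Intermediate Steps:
k(o, p) = o**2
(37359 + k(96, -222))/(-30585 - 10951) = (37359 + 96**2)/(-30585 - 10951) = (37359 + 9216)/(-41536) = 46575*(-1/41536) = -46575/41536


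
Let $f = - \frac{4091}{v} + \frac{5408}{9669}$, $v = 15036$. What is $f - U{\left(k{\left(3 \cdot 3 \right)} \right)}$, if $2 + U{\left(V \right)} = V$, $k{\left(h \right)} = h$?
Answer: $- \frac{325307593}{48461028} \approx -6.7128$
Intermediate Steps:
$U{\left(V \right)} = -2 + V$
$f = \frac{13919603}{48461028}$ ($f = - \frac{4091}{15036} + \frac{5408}{9669} = \frac{13919603}{48461028} \approx 0.28723$)
$f - U{\left(k{\left(3 \cdot 3 \right)} \right)} = \frac{13919603}{48461028} - \left(-2 + 3 \cdot 3\right) = \frac{13919603}{48461028} - \left(-2 + 9\right) = \frac{13919603}{48461028} - 7 = - \frac{325307593}{48461028}$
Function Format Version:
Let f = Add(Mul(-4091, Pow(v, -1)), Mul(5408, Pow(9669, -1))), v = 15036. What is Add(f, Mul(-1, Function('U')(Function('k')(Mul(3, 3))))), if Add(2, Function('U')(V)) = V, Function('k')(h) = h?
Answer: Rational(-325307593, 48461028) ≈ -6.7128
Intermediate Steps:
Function('U')(V) = Add(-2, V)
f = Rational(13919603, 48461028) (f = Add(Mul(-4091, Pow(15036, -1)), Mul(5408, Pow(9669, -1))) = Add(Mul(-4091, Rational(1, 15036)), Mul(5408, Rational(1, 9669))) = Add(Rational(-4091, 15036), Rational(5408, 9669)) = Rational(13919603, 48461028) ≈ 0.28723)
Add(f, Mul(-1, Function('U')(Function('k')(Mul(3, 3))))) = Add(Rational(13919603, 48461028), Mul(-1, Add(-2, Mul(3, 3)))) = Add(Rational(13919603, 48461028), Mul(-1, Add(-2, 9))) = Add(Rational(13919603, 48461028), Mul(-1, 7)) = Add(Rational(13919603, 48461028), -7) = Rational(-325307593, 48461028)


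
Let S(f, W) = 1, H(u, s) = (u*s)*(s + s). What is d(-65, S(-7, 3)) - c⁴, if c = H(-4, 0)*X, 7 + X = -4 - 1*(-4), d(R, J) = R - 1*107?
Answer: -172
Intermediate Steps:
H(u, s) = 2*u*s² (H(u, s) = (s*u)*(2*s) = 2*u*s²)
d(R, J) = -107 + R (d(R, J) = R - 107 = -107 + R)
X = -7 (X = -7 + (-4 - 1*(-4)) = -7 + (-4 + 4) = -7 + 0 = -7)
c = 0 (c = (2*(-4)*0²)*(-7) = (2*(-4)*0)*(-7) = 0*(-7) = 0)
d(-65, S(-7, 3)) - c⁴ = (-107 - 65) - 1*0⁴ = -172 - 1*0 = -172 + 0 = -172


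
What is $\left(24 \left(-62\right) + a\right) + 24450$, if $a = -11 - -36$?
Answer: $22987$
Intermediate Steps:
$a = 25$ ($a = -11 + 36 = 25$)
$\left(24 \left(-62\right) + a\right) + 24450 = \left(24 \left(-62\right) + 25\right) + 24450 = \left(-1488 + 25\right) + 24450 = -1463 + 24450 = 22987$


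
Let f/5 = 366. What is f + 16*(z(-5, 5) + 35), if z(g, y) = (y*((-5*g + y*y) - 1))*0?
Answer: 2390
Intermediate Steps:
f = 1830 (f = 5*366 = 1830)
z(g, y) = 0 (z(g, y) = (y*((-5*g + y²) - 1))*0 = (y*((y² - 5*g) - 1))*0 = (y*(-1 + y² - 5*g))*0 = 0)
f + 16*(z(-5, 5) + 35) = 1830 + 16*(0 + 35) = 1830 + 16*35 = 1830 + 560 = 2390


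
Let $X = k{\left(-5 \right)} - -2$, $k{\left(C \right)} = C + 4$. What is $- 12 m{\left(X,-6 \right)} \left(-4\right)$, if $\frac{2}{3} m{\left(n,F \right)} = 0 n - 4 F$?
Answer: $1728$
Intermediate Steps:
$k{\left(C \right)} = 4 + C$
$X = 1$ ($X = \left(4 - 5\right) - -2 = -1 + 2 = 1$)
$m{\left(n,F \right)} = - 6 F$ ($m{\left(n,F \right)} = \frac{3 \left(0 n - 4 F\right)}{2} = \frac{3 \left(0 - 4 F\right)}{2} = \frac{3 \left(- 4 F\right)}{2} = - 6 F$)
$- 12 m{\left(X,-6 \right)} \left(-4\right) = - 12 \left(\left(-6\right) \left(-6\right)\right) \left(-4\right) = \left(-12\right) 36 \left(-4\right) = \left(-432\right) \left(-4\right) = 1728$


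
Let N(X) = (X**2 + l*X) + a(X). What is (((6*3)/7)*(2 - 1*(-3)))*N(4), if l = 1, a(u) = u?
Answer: 2160/7 ≈ 308.57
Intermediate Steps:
N(X) = X**2 + 2*X (N(X) = (X**2 + 1*X) + X = (X**2 + X) + X = (X + X**2) + X = X**2 + 2*X)
(((6*3)/7)*(2 - 1*(-3)))*N(4) = (((6*3)/7)*(2 - 1*(-3)))*(4*(2 + 4)) = ((18*(1/7))*(2 + 3))*(4*6) = ((18/7)*5)*24 = (90/7)*24 = 2160/7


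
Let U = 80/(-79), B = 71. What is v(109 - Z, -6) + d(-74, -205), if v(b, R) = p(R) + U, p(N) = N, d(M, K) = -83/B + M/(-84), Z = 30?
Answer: -1719889/235578 ≈ -7.3007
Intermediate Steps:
d(M, K) = -83/71 - M/84 (d(M, K) = -83/71 + M/(-84) = -83*1/71 + M*(-1/84) = -83/71 - M/84)
U = -80/79 (U = 80*(-1/79) = -80/79 ≈ -1.0127)
v(b, R) = -80/79 + R (v(b, R) = R - 80/79 = -80/79 + R)
v(109 - Z, -6) + d(-74, -205) = (-80/79 - 6) + (-83/71 - 1/84*(-74)) = -554/79 + (-83/71 + 37/42) = -554/79 - 859/2982 = -1719889/235578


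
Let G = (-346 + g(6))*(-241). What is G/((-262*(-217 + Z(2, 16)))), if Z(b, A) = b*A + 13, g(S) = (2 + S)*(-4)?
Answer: 45549/22532 ≈ 2.0215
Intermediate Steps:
g(S) = -8 - 4*S
Z(b, A) = 13 + A*b (Z(b, A) = A*b + 13 = 13 + A*b)
G = 91098 (G = (-346 + (-8 - 4*6))*(-241) = (-346 + (-8 - 24))*(-241) = (-346 - 32)*(-241) = -378*(-241) = 91098)
G/((-262*(-217 + Z(2, 16)))) = 91098/((-262*(-217 + (13 + 16*2)))) = 91098/((-262*(-217 + (13 + 32)))) = 91098/((-262*(-217 + 45))) = 91098/((-262*(-172))) = 91098/45064 = 91098*(1/45064) = 45549/22532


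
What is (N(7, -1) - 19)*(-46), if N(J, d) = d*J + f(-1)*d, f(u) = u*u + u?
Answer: 1196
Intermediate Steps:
f(u) = u + u**2 (f(u) = u**2 + u = u + u**2)
N(J, d) = J*d (N(J, d) = d*J + (-(1 - 1))*d = J*d + (-1*0)*d = J*d + 0*d = J*d + 0 = J*d)
(N(7, -1) - 19)*(-46) = (7*(-1) - 19)*(-46) = (-7 - 19)*(-46) = -26*(-46) = 1196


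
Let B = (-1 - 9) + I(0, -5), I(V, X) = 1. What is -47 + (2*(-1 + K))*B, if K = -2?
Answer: 7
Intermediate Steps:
B = -9 (B = (-1 - 9) + 1 = -10 + 1 = -9)
-47 + (2*(-1 + K))*B = -47 + (2*(-1 - 2))*(-9) = -47 + (2*(-3))*(-9) = -47 - 6*(-9) = -47 + 54 = 7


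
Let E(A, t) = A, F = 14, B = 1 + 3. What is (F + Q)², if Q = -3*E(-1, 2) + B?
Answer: 441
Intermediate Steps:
B = 4
Q = 7 (Q = -3*(-1) + 4 = 3 + 4 = 7)
(F + Q)² = (14 + 7)² = 21² = 441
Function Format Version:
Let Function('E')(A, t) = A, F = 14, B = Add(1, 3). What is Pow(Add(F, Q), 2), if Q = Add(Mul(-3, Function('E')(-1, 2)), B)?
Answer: 441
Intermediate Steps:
B = 4
Q = 7 (Q = Add(Mul(-3, -1), 4) = Add(3, 4) = 7)
Pow(Add(F, Q), 2) = Pow(Add(14, 7), 2) = Pow(21, 2) = 441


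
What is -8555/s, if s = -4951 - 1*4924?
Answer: 1711/1975 ≈ 0.86633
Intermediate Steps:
s = -9875 (s = -4951 - 4924 = -9875)
-8555/s = -8555/(-9875) = -8555*(-1/9875) = 1711/1975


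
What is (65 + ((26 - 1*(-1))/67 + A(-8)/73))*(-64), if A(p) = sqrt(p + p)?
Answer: -280448/67 - 256*I/73 ≈ -4185.8 - 3.5069*I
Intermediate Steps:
A(p) = sqrt(2)*sqrt(p) (A(p) = sqrt(2*p) = sqrt(2)*sqrt(p))
(65 + ((26 - 1*(-1))/67 + A(-8)/73))*(-64) = (65 + ((26 - 1*(-1))/67 + (sqrt(2)*sqrt(-8))/73))*(-64) = (65 + ((26 + 1)*(1/67) + (sqrt(2)*(2*I*sqrt(2)))*(1/73)))*(-64) = (65 + (27*(1/67) + (4*I)*(1/73)))*(-64) = (65 + (27/67 + 4*I/73))*(-64) = (4382/67 + 4*I/73)*(-64) = -280448/67 - 256*I/73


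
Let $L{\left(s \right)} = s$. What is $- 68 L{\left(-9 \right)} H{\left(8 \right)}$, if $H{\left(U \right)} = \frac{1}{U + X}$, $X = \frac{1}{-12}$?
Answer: $\frac{7344}{95} \approx 77.305$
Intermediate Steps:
$X = - \frac{1}{12} \approx -0.083333$
$H{\left(U \right)} = \frac{1}{- \frac{1}{12} + U}$ ($H{\left(U \right)} = \frac{1}{U - \frac{1}{12}} = \frac{1}{- \frac{1}{12} + U}$)
$- 68 L{\left(-9 \right)} H{\left(8 \right)} = \left(-68\right) \left(-9\right) \frac{12}{-1 + 12 \cdot 8} = 612 \frac{12}{-1 + 96} = 612 \cdot \frac{12}{95} = \frac{7344}{95}$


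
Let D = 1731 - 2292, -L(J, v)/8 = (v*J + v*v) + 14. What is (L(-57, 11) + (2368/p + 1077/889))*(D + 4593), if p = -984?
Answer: 82609750848/5207 ≈ 1.5865e+7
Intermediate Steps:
L(J, v) = -112 - 8*v² - 8*J*v (L(J, v) = -8*((v*J + v*v) + 14) = -8*((J*v + v²) + 14) = -8*((v² + J*v) + 14) = -8*(14 + v² + J*v) = -112 - 8*v² - 8*J*v)
D = -561
(L(-57, 11) + (2368/p + 1077/889))*(D + 4593) = ((-112 - 8*11² - 8*(-57)*11) + (2368/(-984) + 1077/889))*(-561 + 4593) = ((-112 - 8*121 + 5016) + (2368*(-1/984) + 1077*(1/889)))*4032 = ((-112 - 968 + 5016) + (-296/123 + 1077/889))*4032 = (3936 - 130673/109347)*4032 = (430259119/109347)*4032 = 82609750848/5207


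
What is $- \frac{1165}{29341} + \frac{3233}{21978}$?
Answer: $\frac{1871759}{17428554} \approx 0.1074$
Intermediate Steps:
$- \frac{1165}{29341} + \frac{3233}{21978} = \frac{1871759}{17428554}$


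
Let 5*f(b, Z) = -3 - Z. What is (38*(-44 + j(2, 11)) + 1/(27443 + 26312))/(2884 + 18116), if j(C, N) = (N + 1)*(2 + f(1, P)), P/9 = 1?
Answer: -33227757/376285000 ≈ -0.088305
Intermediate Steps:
P = 9 (P = 9*1 = 9)
f(b, Z) = -⅗ - Z/5 (f(b, Z) = (-3 - Z)/5 = -⅗ - Z/5)
j(C, N) = -⅖ - 2*N/5 (j(C, N) = (N + 1)*(2 + (-⅗ - ⅕*9)) = (1 + N)*(2 + (-⅗ - 9/5)) = (1 + N)*(2 - 12/5) = (1 + N)*(-⅖) = -⅖ - 2*N/5)
(38*(-44 + j(2, 11)) + 1/(27443 + 26312))/(2884 + 18116) = (38*(-44 + (-⅖ - ⅖*11)) + 1/(27443 + 26312))/(2884 + 18116) = (38*(-44 + (-⅖ - 22/5)) + 1/53755)/21000 = (38*(-44 - 24/5) + 1/53755)*(1/21000) = (38*(-244/5) + 1/53755)*(1/21000) = (-9272/5 + 1/53755)*(1/21000) = -99683271/53755*1/21000 = -33227757/376285000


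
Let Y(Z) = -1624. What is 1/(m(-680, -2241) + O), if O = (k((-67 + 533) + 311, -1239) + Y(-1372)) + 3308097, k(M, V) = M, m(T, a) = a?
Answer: 1/3305009 ≈ 3.0257e-7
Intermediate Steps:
O = 3307250 (O = (((-67 + 533) + 311) - 1624) + 3308097 = ((466 + 311) - 1624) + 3308097 = (777 - 1624) + 3308097 = -847 + 3308097 = 3307250)
1/(m(-680, -2241) + O) = 1/(-2241 + 3307250) = 1/3305009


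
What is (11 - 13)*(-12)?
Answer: 24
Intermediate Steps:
(11 - 13)*(-12) = -2*(-12) = 24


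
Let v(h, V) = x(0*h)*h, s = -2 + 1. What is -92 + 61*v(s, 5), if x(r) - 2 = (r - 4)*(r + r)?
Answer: -214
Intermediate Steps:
s = -1
x(r) = 2 + 2*r*(-4 + r) (x(r) = 2 + (r - 4)*(r + r) = 2 + (-4 + r)*(2*r) = 2 + 2*r*(-4 + r))
v(h, V) = 2*h (v(h, V) = (2 - 0*h + 2*(0*h)**2)*h = (2 - 8*0 + 2*0**2)*h = (2 + 0 + 2*0)*h = (2 + 0 + 0)*h = 2*h)
-92 + 61*v(s, 5) = -92 + 61*(2*(-1)) = -92 + 61*(-2) = -92 - 122 = -214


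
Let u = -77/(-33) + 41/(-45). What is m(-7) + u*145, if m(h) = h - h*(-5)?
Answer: 1478/9 ≈ 164.22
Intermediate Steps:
u = 64/45 (u = -77*(-1/33) + 41*(-1/45) = 7/3 - 41/45 = 64/45 ≈ 1.4222)
m(h) = 6*h (m(h) = h - (-5)*h = h + 5*h = 6*h)
m(-7) + u*145 = 6*(-7) + (64/45)*145 = -42 + 1856/9 = 1478/9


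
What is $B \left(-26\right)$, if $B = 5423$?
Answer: $-140998$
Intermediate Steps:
$B \left(-26\right) = 5423 \left(-26\right) = -140998$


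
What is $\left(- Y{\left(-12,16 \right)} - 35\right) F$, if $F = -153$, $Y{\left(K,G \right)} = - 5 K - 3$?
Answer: $14076$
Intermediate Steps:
$Y{\left(K,G \right)} = -3 - 5 K$
$\left(- Y{\left(-12,16 \right)} - 35\right) F = \left(- (-3 - -60) - 35\right) \left(-153\right) = \left(- (-3 + 60) - 35\right) \left(-153\right) = \left(\left(-1\right) 57 - 35\right) \left(-153\right) = \left(-57 - 35\right) \left(-153\right) = \left(-92\right) \left(-153\right) = 14076$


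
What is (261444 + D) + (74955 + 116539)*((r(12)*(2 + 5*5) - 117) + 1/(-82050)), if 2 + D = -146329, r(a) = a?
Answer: 1630922974528/41025 ≈ 3.9754e+7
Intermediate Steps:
D = -146331 (D = -2 - 146329 = -146331)
(261444 + D) + (74955 + 116539)*((r(12)*(2 + 5*5) - 117) + 1/(-82050)) = (261444 - 146331) + (74955 + 116539)*((12*(2 + 5*5) - 117) + 1/(-82050)) = 115113 + 191494*((12*(2 + 25) - 117) - 1/82050) = 115113 + 191494*((12*27 - 117) - 1/82050) = 115113 + 191494*((324 - 117) - 1/82050) = 115113 + 191494*(207 - 1/82050) = 115113 + 191494*(16984349/82050) = 115113 + 1626200463703/41025 = 1630922974528/41025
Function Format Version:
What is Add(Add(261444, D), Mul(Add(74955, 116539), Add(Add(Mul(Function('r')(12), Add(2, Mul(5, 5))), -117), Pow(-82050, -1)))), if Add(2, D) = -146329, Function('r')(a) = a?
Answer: Rational(1630922974528, 41025) ≈ 3.9754e+7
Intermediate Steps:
D = -146331 (D = Add(-2, -146329) = -146331)
Add(Add(261444, D), Mul(Add(74955, 116539), Add(Add(Mul(Function('r')(12), Add(2, Mul(5, 5))), -117), Pow(-82050, -1)))) = Add(Add(261444, -146331), Mul(Add(74955, 116539), Add(Add(Mul(12, Add(2, Mul(5, 5))), -117), Pow(-82050, -1)))) = Add(115113, Mul(191494, Add(Add(Mul(12, Add(2, 25)), -117), Rational(-1, 82050)))) = Add(115113, Mul(191494, Add(Add(Mul(12, 27), -117), Rational(-1, 82050)))) = Add(115113, Mul(191494, Add(Add(324, -117), Rational(-1, 82050)))) = Add(115113, Mul(191494, Add(207, Rational(-1, 82050)))) = Add(115113, Mul(191494, Rational(16984349, 82050))) = Add(115113, Rational(1626200463703, 41025)) = Rational(1630922974528, 41025)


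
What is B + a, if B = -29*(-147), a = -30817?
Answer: -26554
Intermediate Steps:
B = 4263
B + a = 4263 - 30817 = -26554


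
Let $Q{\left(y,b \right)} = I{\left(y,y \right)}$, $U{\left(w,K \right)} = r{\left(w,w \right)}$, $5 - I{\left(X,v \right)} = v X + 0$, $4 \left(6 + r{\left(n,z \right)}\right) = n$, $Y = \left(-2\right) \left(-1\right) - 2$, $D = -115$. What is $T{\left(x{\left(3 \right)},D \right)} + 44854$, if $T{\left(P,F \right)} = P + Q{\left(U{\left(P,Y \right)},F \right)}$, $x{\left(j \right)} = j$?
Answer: $\frac{717351}{16} \approx 44834.0$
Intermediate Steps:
$Y = 0$ ($Y = 2 - 2 = 0$)
$r{\left(n,z \right)} = -6 + \frac{n}{4}$
$I{\left(X,v \right)} = 5 - X v$ ($I{\left(X,v \right)} = 5 - \left(v X + 0\right) = 5 - \left(X v + 0\right) = 5 - X v$)
$U{\left(w,K \right)} = -6 + \frac{w}{4}$
$Q{\left(y,b \right)} = 5 - y^{2}$ ($Q{\left(y,b \right)} = 5 - y y = 5 - y^{2}$)
$T{\left(P,F \right)} = 5 + P - \left(-6 + \frac{P}{4}\right)^{2}$ ($T{\left(P,F \right)} = P - \left(-5 + \left(-6 + \frac{P}{4}\right)^{2}\right) = 5 + P - \left(-6 + \frac{P}{4}\right)^{2}$)
$T{\left(x{\left(3 \right)},D \right)} + 44854 = \left(-31 + 4 \cdot 3 - \frac{3^{2}}{16}\right) + 44854 = \left(-31 + 12 - \frac{9}{16}\right) + 44854 = - \frac{313}{16} + 44854 = \frac{717351}{16}$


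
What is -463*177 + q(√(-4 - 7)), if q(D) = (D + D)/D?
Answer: -81949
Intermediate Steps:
q(D) = 2 (q(D) = (2*D)/D = 2)
-463*177 + q(√(-4 - 7)) = -463*177 + 2 = -81951 + 2 = -81949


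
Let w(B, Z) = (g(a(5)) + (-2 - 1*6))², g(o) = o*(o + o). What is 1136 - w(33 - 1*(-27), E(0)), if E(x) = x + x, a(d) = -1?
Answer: 1100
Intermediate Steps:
E(x) = 2*x
g(o) = 2*o² (g(o) = o*(2*o) = 2*o²)
w(B, Z) = 36 (w(B, Z) = (2*(-1)² + (-2 - 1*6))² = (2*1 + (-2 - 6))² = (2 - 8)² = (-6)² = 36)
1136 - w(33 - 1*(-27), E(0)) = 1136 - 1*36 = 1136 - 36 = 1100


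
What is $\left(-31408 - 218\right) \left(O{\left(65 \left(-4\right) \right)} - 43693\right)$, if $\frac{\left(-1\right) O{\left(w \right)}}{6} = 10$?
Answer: $1383732378$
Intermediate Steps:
$O{\left(w \right)} = -60$ ($O{\left(w \right)} = \left(-6\right) 10 = -60$)
$\left(-31408 - 218\right) \left(O{\left(65 \left(-4\right) \right)} - 43693\right) = \left(-31408 - 218\right) \left(-60 - 43693\right) = \left(-31626\right) \left(-43753\right) = 1383732378$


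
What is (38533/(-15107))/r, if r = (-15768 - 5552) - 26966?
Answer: 38533/729456602 ≈ 5.2824e-5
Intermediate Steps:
r = -48286 (r = -21320 - 26966 = -48286)
(38533/(-15107))/r = (38533/(-15107))/(-48286) = (38533*(-1/15107))*(-1/48286) = -38533/15107*(-1/48286) = 38533/729456602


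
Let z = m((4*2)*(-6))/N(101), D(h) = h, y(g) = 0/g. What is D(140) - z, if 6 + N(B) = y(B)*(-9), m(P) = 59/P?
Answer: 40261/288 ≈ 139.80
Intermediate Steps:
y(g) = 0
N(B) = -6 (N(B) = -6 + 0*(-9) = -6 + 0 = -6)
z = 59/288 (z = (59/(((4*2)*(-6))))/(-6) = (59/((8*(-6))))*(-1/6) = (59/(-48))*(-1/6) = (59*(-1/48))*(-1/6) = -59/48*(-1/6) = 59/288 ≈ 0.20486)
D(140) - z = 140 - 1*59/288 = 140 - 59/288 = 40261/288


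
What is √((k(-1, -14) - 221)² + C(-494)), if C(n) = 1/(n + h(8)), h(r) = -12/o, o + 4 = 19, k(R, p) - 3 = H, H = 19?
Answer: √242384877906/2474 ≈ 199.00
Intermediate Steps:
k(R, p) = 22 (k(R, p) = 3 + 19 = 22)
o = 15 (o = -4 + 19 = 15)
h(r) = -⅘ (h(r) = -12/15 = -12*1/15 = -⅘)
C(n) = 1/(-⅘ + n) (C(n) = 1/(n - ⅘) = 1/(-⅘ + n))
√((k(-1, -14) - 221)² + C(-494)) = √((22 - 221)² + 5/(-4 + 5*(-494))) = √((-199)² + 5/(-4 - 2470)) = √(39601 + 5/(-2474)) = √(39601 + 5*(-1/2474)) = √(39601 - 5/2474) = √(97972869/2474) = √242384877906/2474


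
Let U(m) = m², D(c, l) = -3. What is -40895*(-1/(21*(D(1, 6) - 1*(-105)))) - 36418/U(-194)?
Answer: 182639608/10077039 ≈ 18.124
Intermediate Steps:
-40895*(-1/(21*(D(1, 6) - 1*(-105)))) - 36418/U(-194) = -40895*(-1/(21*(-3 - 1*(-105)))) - 36418/((-194)²) = -40895*(-1/(21*(-3 + 105))) - 36418/37636 = -40895/(102*(-21)) - 36418*1/37636 = -40895/(-2142) - 18209/18818 = -40895*(-1/2142) - 18209/18818 = 40895/2142 - 18209/18818 = 182639608/10077039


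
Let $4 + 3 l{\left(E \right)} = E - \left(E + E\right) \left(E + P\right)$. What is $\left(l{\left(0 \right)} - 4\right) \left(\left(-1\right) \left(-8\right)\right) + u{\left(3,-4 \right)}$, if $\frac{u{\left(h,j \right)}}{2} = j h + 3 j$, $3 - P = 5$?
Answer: $- \frac{272}{3} \approx -90.667$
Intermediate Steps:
$P = -2$ ($P = 3 - 5 = -2$)
$u{\left(h,j \right)} = 6 j + 2 h j$ ($u{\left(h,j \right)} = 2 \left(j h + 3 j\right) = 2 \left(h j + 3 j\right) = 2 \left(3 j + h j\right) = 6 j + 2 h j$)
$l{\left(E \right)} = - \frac{4}{3} + \frac{E}{3} - \frac{2 E \left(-2 + E\right)}{3}$ ($l{\left(E \right)} = - \frac{4}{3} + \frac{E - \left(E + E\right) \left(E - 2\right)}{3} = - \frac{4}{3} + \frac{E - 2 E \left(-2 + E\right)}{3} = - \frac{4}{3} - \left(- \frac{E}{3} + \frac{2 E \left(-2 + E\right)}{3}\right) = - \frac{4}{3} + \frac{E}{3} - \frac{2 E \left(-2 + E\right)}{3}$)
$\left(l{\left(0 \right)} - 4\right) \left(\left(-1\right) \left(-8\right)\right) + u{\left(3,-4 \right)} = \left(\left(- \frac{4}{3} - \frac{2 \cdot 0^{2}}{3} + \frac{5}{3} \cdot 0\right) - 4\right) \left(\left(-1\right) \left(-8\right)\right) + 2 \left(-4\right) \left(3 + 3\right) = \left(\left(- \frac{4}{3} - 0 + 0\right) - 4\right) 8 + 2 \left(-4\right) 6 = \left(\left(- \frac{4}{3} + 0 + 0\right) - 4\right) 8 - 48 = \left(- \frac{4}{3} - 4\right) 8 - 48 = \left(- \frac{16}{3}\right) 8 - 48 = - \frac{128}{3} - 48 = - \frac{272}{3}$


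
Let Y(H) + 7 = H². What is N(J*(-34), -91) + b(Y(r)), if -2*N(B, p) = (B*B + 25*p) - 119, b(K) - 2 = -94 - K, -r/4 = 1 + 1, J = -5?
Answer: -13402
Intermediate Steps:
r = -8 (r = -4*(1 + 1) = -4*2 = -8)
Y(H) = -7 + H²
b(K) = -92 - K (b(K) = 2 + (-94 - K) = -92 - K)
N(B, p) = 119/2 - 25*p/2 - B²/2 (N(B, p) = -((B*B + 25*p) - 119)/2 = -((B² + 25*p) - 119)/2 = -(-119 + B² + 25*p)/2 = 119/2 - 25*p/2 - B²/2)
N(J*(-34), -91) + b(Y(r)) = (119/2 - 25/2*(-91) - (-5*(-34))²/2) + (-92 - (-7 + (-8)²)) = (119/2 + 2275/2 - ½*170²) + (-92 - (-7 + 64)) = (119/2 + 2275/2 - ½*28900) + (-92 - 1*57) = (119/2 + 2275/2 - 14450) + (-92 - 57) = -13253 - 149 = -13402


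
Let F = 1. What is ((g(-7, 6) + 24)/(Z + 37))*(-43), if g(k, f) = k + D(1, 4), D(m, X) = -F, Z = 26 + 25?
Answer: -86/11 ≈ -7.8182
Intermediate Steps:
Z = 51
D(m, X) = -1 (D(m, X) = -1*1 = -1)
g(k, f) = -1 + k (g(k, f) = k - 1 = -1 + k)
((g(-7, 6) + 24)/(Z + 37))*(-43) = (((-1 - 7) + 24)/(51 + 37))*(-43) = ((-8 + 24)/88)*(-43) = (16*(1/88))*(-43) = (2/11)*(-43) = -86/11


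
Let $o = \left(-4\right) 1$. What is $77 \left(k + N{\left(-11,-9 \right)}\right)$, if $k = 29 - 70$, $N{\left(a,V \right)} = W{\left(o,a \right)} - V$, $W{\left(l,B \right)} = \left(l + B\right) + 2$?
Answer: $-3465$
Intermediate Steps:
$o = -4$
$W{\left(l,B \right)} = 2 + B + l$ ($W{\left(l,B \right)} = \left(B + l\right) + 2 = 2 + B + l$)
$N{\left(a,V \right)} = -2 + a - V$ ($N{\left(a,V \right)} = \left(2 + a - 4\right) - V = \left(-2 + a\right) - V = -2 + a - V$)
$k = -41$ ($k = 29 - 70 = -41$)
$77 \left(k + N{\left(-11,-9 \right)}\right) = 77 \left(-41 - 4\right) = 77 \left(-45\right) = -3465$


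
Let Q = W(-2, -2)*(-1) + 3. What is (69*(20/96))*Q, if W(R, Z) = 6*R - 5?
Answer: 575/2 ≈ 287.50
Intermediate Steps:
W(R, Z) = -5 + 6*R
Q = 20 (Q = (-5 + 6*(-2))*(-1) + 3 = (-5 - 12)*(-1) + 3 = -17*(-1) + 3 = 17 + 3 = 20)
(69*(20/96))*Q = (69*(20/96))*20 = (69*(20*(1/96)))*20 = (69*(5/24))*20 = (115/8)*20 = 575/2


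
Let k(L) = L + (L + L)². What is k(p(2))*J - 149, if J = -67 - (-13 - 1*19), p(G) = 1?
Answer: -324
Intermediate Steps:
k(L) = L + 4*L² (k(L) = L + (2*L)² = L + 4*L²)
J = -35 (J = -67 - (-13 - 19) = -67 - 1*(-32) = -67 + 32 = -35)
k(p(2))*J - 149 = (1*(1 + 4*1))*(-35) - 149 = (1*(1 + 4))*(-35) - 149 = (1*5)*(-35) - 149 = 5*(-35) - 149 = -175 - 149 = -324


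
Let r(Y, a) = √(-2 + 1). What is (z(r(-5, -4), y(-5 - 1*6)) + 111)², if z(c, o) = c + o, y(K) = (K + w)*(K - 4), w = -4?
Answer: (336 + I)² ≈ 1.129e+5 + 672.0*I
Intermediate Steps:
r(Y, a) = I (r(Y, a) = √(-1) = I)
y(K) = (-4 + K)² (y(K) = (K - 4)*(K - 4) = (-4 + K)*(-4 + K) = (-4 + K)²)
(z(r(-5, -4), y(-5 - 1*6)) + 111)² = ((I + (16 + (-5 - 1*6)² - 8*(-5 - 1*6))) + 111)² = ((I + (16 + (-5 - 6)² - 8*(-5 - 6))) + 111)² = ((I + (16 + (-11)² - 8*(-11))) + 111)² = ((I + (16 + 121 + 88)) + 111)² = ((I + 225) + 111)² = ((225 + I) + 111)² = (336 + I)²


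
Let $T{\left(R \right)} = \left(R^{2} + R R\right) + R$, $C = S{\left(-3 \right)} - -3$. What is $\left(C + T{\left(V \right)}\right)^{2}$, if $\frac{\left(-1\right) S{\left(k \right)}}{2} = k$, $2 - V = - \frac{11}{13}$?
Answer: $\frac{22467600}{28561} \approx 786.65$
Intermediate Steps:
$V = \frac{37}{13}$ ($V = 2 - - \frac{11}{13} = 2 + \frac{11}{13} = \frac{37}{13} \approx 2.8462$)
$S{\left(k \right)} = - 2 k$
$C = 9$ ($C = \left(-2\right) \left(-3\right) - -3 = 6 + 3 = 9$)
$T{\left(R \right)} = R + 2 R^{2}$ ($T{\left(R \right)} = \left(R^{2} + R^{2}\right) + R = 2 R^{2} + R = R + 2 R^{2}$)
$\left(C + T{\left(V \right)}\right)^{2} = \left(9 + \frac{37 \left(1 + 2 \cdot \frac{37}{13}\right)}{13}\right)^{2} = \left(9 + \frac{37 \left(1 + \frac{74}{13}\right)}{13}\right)^{2} = \left(9 + \frac{37}{13} \cdot \frac{87}{13}\right)^{2} = \left(9 + \frac{3219}{169}\right)^{2} = \left(\frac{4740}{169}\right)^{2} = \frac{22467600}{28561}$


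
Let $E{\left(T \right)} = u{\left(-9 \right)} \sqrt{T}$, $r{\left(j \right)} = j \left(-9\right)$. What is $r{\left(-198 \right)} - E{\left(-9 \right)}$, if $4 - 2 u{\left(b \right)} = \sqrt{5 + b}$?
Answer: $1779 - 6 i \approx 1779.0 - 6.0 i$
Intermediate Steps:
$u{\left(b \right)} = 2 - \frac{\sqrt{5 + b}}{2}$
$r{\left(j \right)} = - 9 j$
$E{\left(T \right)} = \sqrt{T} \left(2 - i\right)$ ($E{\left(T \right)} = \left(2 - \frac{\sqrt{5 - 9}}{2}\right) \sqrt{T} = \left(2 - \frac{\sqrt{-4}}{2}\right) \sqrt{T} = \left(2 - \frac{2 i}{2}\right) \sqrt{T} = \left(2 - i\right) \sqrt{T} = \sqrt{T} \left(2 - i\right)$)
$r{\left(-198 \right)} - E{\left(-9 \right)} = \left(-9\right) \left(-198\right) - \sqrt{-9} \left(2 - i\right) = 1782 - 3 i \left(2 - i\right)$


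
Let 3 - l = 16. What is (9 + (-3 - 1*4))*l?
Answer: -26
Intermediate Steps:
l = -13 (l = 3 - 1*16 = 3 - 16 = -13)
(9 + (-3 - 1*4))*l = (9 + (-3 - 1*4))*(-13) = (9 + (-3 - 4))*(-13) = (9 - 7)*(-13) = 2*(-13) = -26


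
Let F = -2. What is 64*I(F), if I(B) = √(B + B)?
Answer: 128*I ≈ 128.0*I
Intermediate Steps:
I(B) = √2*√B (I(B) = √(2*B) = √2*√B)
64*I(F) = 64*(√2*√(-2)) = 64*(√2*(I*√2)) = 64*(2*I) = 128*I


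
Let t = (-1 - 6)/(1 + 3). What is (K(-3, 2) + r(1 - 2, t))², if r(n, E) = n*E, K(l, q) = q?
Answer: 225/16 ≈ 14.063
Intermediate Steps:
t = -7/4 ≈ -1.7500
r(n, E) = E*n
(K(-3, 2) + r(1 - 2, t))² = (2 - 7*(1 - 2)/4)² = (2 - 7/4*(-1))² = (2 + 7/4)² = (15/4)² = 225/16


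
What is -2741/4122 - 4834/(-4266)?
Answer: 457369/976914 ≈ 0.46818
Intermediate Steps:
-2741/4122 - 4834/(-4266) = -2741*1/4122 - 4834*(-1/4266) = -2741/4122 + 2417/2133 = 457369/976914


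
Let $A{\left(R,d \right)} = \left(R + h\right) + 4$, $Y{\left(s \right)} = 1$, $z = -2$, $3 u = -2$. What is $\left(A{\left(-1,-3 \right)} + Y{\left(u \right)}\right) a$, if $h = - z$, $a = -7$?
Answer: $-42$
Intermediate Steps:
$u = - \frac{2}{3}$ ($u = \frac{1}{3} \left(-2\right) = - \frac{2}{3} \approx -0.66667$)
$h = 2$ ($h = \left(-1\right) \left(-2\right) = 2$)
$A{\left(R,d \right)} = 6 + R$ ($A{\left(R,d \right)} = \left(R + 2\right) + 4 = \left(2 + R\right) + 4 = 6 + R$)
$\left(A{\left(-1,-3 \right)} + Y{\left(u \right)}\right) a = \left(\left(6 - 1\right) + 1\right) \left(-7\right) = \left(5 + 1\right) \left(-7\right) = 6 \left(-7\right) = -42$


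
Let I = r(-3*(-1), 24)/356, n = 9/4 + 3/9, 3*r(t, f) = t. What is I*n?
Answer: 31/4272 ≈ 0.0072566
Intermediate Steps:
r(t, f) = t/3
n = 31/12 (n = 9*(¼) + 3*(⅑) = 9/4 + ⅓ = 31/12 ≈ 2.5833)
I = 1/356 (I = ((-3*(-1))/3)/356 = ((⅓)*3)*(1/356) = 1*(1/356) = 1/356 ≈ 0.0028090)
I*n = (1/356)*(31/12) = 31/4272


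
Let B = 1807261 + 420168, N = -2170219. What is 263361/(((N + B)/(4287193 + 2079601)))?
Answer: 279460872439/9535 ≈ 2.9309e+7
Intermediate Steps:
B = 2227429
263361/(((N + B)/(4287193 + 2079601))) = 263361/(((-2170219 + 2227429)/(4287193 + 2079601))) = 263361/((57210/6366794)) = 263361/((57210*(1/6366794))) = 263361/(28605/3183397) = 263361*(3183397/28605) = 279460872439/9535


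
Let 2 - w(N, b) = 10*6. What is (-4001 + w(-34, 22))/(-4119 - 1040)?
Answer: 369/469 ≈ 0.78678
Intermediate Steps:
w(N, b) = -58 (w(N, b) = 2 - 10*6 = 2 - 1*60 = 2 - 60 = -58)
(-4001 + w(-34, 22))/(-4119 - 1040) = (-4001 - 58)/(-4119 - 1040) = -4059/(-5159) = -4059*(-1/5159) = 369/469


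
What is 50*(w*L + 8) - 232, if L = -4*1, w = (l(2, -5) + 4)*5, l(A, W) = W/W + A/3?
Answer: -16496/3 ≈ -5498.7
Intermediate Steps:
l(A, W) = 1 + A/3 (l(A, W) = 1 + A*(⅓) = 1 + A/3)
w = 85/3 (w = ((1 + (⅓)*2) + 4)*5 = ((1 + ⅔) + 4)*5 = (5/3 + 4)*5 = (17/3)*5 = 85/3 ≈ 28.333)
L = -4
50*(w*L + 8) - 232 = 50*((85/3)*(-4) + 8) - 232 = 50*(-340/3 + 8) - 232 = 50*(-316/3) - 232 = -15800/3 - 232 = -16496/3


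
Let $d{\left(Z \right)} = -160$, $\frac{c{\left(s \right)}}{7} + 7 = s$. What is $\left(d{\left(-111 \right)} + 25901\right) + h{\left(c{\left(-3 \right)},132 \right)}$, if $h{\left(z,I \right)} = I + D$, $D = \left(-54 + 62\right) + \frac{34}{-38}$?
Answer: $\frac{491722}{19} \approx 25880.0$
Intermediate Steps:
$D = \frac{135}{19}$ ($D = 8 + 34 \left(- \frac{1}{38}\right) = 8 - \frac{17}{19} = \frac{135}{19} \approx 7.1053$)
$c{\left(s \right)} = -49 + 7 s$
$h{\left(z,I \right)} = \frac{135}{19} + I$ ($h{\left(z,I \right)} = I + \frac{135}{19} = \frac{135}{19} + I$)
$\left(d{\left(-111 \right)} + 25901\right) + h{\left(c{\left(-3 \right)},132 \right)} = \left(-160 + 25901\right) + \left(\frac{135}{19} + 132\right) = 25741 + \frac{2643}{19} = \frac{491722}{19}$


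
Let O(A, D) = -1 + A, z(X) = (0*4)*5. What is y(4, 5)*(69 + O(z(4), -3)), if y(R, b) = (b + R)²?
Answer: 5508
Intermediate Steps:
y(R, b) = (R + b)²
z(X) = 0 (z(X) = 0*5 = 0)
y(4, 5)*(69 + O(z(4), -3)) = (4 + 5)²*(69 + (-1 + 0)) = 9²*(69 - 1) = 81*68 = 5508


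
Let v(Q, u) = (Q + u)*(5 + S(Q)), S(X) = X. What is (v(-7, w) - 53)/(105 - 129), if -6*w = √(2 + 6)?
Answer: 13/8 - √2/36 ≈ 1.5857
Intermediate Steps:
w = -√2/3 (w = -√(2 + 6)/6 = -√2/3 ≈ -0.47140)
v(Q, u) = (5 + Q)*(Q + u) (v(Q, u) = (Q + u)*(5 + Q) = (5 + Q)*(Q + u))
(v(-7, w) - 53)/(105 - 129) = (((-7)² + 5*(-7) + 5*(-√2/3) - (-7)*√2/3) - 53)/(105 - 129) = ((49 - 35 - 5*√2/3 + 7*√2/3) - 53)/(-24) = ((14 + 2*√2/3) - 53)*(-1/24) = (-39 + 2*√2/3)*(-1/24) = 13/8 - √2/36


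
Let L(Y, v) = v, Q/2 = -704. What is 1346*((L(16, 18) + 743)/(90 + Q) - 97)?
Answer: -86552511/659 ≈ -1.3134e+5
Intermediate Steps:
Q = -1408 (Q = 2*(-704) = -1408)
1346*((L(16, 18) + 743)/(90 + Q) - 97) = 1346*((18 + 743)/(90 - 1408) - 97) = 1346*(761/(-1318) - 97) = 1346*(761*(-1/1318) - 97) = 1346*(-761/1318 - 97) = 1346*(-128607/1318) = -86552511/659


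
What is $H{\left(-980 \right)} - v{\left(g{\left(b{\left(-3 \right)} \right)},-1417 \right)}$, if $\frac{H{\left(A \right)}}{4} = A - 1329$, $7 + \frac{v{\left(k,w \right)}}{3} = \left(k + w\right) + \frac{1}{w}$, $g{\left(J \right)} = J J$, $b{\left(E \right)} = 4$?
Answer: $- \frac{7102001}{1417} \approx -5012.0$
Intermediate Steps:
$g{\left(J \right)} = J^{2}$
$v{\left(k,w \right)} = -21 + 3 k + 3 w + \frac{3}{w}$ ($v{\left(k,w \right)} = -21 + 3 \left(\left(k + w\right) + \frac{1}{w}\right) = -21 + 3 \left(k + w + \frac{1}{w}\right) = -21 + \left(3 k + 3 w + \frac{3}{w}\right) = -21 + 3 k + 3 w + \frac{3}{w}$)
$H{\left(A \right)} = -5316 + 4 A$ ($H{\left(A \right)} = 4 \left(A - 1329\right) = 4 \left(-1329 + A\right) = -5316 + 4 A$)
$H{\left(-980 \right)} - v{\left(g{\left(b{\left(-3 \right)} \right)},-1417 \right)} = \left(-5316 + 4 \left(-980\right)\right) - \frac{3 \left(1 - 1417 \left(-7 + 4^{2} - 1417\right)\right)}{-1417} = \left(-5316 - 3920\right) - 3 \left(- \frac{1}{1417}\right) \left(1 - 1417 \left(-7 + 16 - 1417\right)\right) = -9236 - 3 \left(- \frac{1}{1417}\right) \left(1 - -1995136\right) = -9236 - 3 \left(- \frac{1}{1417}\right) \left(1 + 1995136\right) = -9236 - 3 \left(- \frac{1}{1417}\right) 1995137 = -9236 - - \frac{5985411}{1417} = -9236 + \frac{5985411}{1417} = - \frac{7102001}{1417}$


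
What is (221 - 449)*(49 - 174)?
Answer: 28500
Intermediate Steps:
(221 - 449)*(49 - 174) = -228*(-125) = 28500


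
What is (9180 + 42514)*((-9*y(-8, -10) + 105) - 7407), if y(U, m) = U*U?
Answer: -407245332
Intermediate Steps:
y(U, m) = U**2
(9180 + 42514)*((-9*y(-8, -10) + 105) - 7407) = (9180 + 42514)*((-9*(-8)**2 + 105) - 7407) = 51694*((-9*64 + 105) - 7407) = 51694*((-576 + 105) - 7407) = 51694*(-471 - 7407) = 51694*(-7878) = -407245332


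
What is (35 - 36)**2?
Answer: 1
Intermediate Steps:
(35 - 36)**2 = (-1)**2 = 1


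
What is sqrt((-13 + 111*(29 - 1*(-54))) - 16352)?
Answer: 4*I*sqrt(447) ≈ 84.569*I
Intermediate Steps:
sqrt((-13 + 111*(29 - 1*(-54))) - 16352) = sqrt((-13 + 111*(29 + 54)) - 16352) = sqrt((-13 + 111*83) - 16352) = sqrt((-13 + 9213) - 16352) = sqrt(9200 - 16352) = sqrt(-7152) = 4*I*sqrt(447)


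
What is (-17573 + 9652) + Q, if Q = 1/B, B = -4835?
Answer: -38298036/4835 ≈ -7921.0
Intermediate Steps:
Q = -1/4835 (Q = 1/(-4835) = -1/4835 ≈ -0.00020683)
(-17573 + 9652) + Q = (-17573 + 9652) - 1/4835 = -7921 - 1/4835 = -38298036/4835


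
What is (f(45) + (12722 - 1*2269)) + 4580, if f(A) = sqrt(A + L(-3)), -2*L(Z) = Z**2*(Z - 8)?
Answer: 15033 + 3*sqrt(42)/2 ≈ 15043.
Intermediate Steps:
L(Z) = -Z**2*(-8 + Z)/2 (L(Z) = -Z**2*(Z - 8)/2 = -Z**2*(-8 + Z)/2)
f(A) = sqrt(99/2 + A) (f(A) = sqrt(A + (1/2)*(-3)**2*(8 - 1*(-3))) = sqrt(A + (1/2)*9*(8 + 3)) = sqrt(A + (1/2)*9*11) = sqrt(A + 99/2) = sqrt(99/2 + A))
(f(45) + (12722 - 1*2269)) + 4580 = (sqrt(198 + 4*45)/2 + (12722 - 1*2269)) + 4580 = (sqrt(198 + 180)/2 + (12722 - 2269)) + 4580 = (sqrt(378)/2 + 10453) + 4580 = ((3*sqrt(42))/2 + 10453) + 4580 = (3*sqrt(42)/2 + 10453) + 4580 = (10453 + 3*sqrt(42)/2) + 4580 = 15033 + 3*sqrt(42)/2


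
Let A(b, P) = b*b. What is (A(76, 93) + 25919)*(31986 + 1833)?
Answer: 1071893205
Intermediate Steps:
A(b, P) = b²
(A(76, 93) + 25919)*(31986 + 1833) = (76² + 25919)*(31986 + 1833) = (5776 + 25919)*33819 = 31695*33819 = 1071893205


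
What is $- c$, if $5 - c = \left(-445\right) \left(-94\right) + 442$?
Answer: $42267$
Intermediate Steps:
$c = -42267$ ($c = 5 - \left(\left(-445\right) \left(-94\right) + 442\right) = 5 - \left(41830 + 442\right) = 5 - 42272 = -42267$)
$- c = \left(-1\right) \left(-42267\right) = 42267$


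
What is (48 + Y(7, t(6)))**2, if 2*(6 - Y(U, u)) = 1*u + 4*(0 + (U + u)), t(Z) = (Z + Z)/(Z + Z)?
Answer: 5625/4 ≈ 1406.3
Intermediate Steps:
t(Z) = 1 (t(Z) = (2*Z)/((2*Z)) = (2*Z)*(1/(2*Z)) = 1)
Y(U, u) = 6 - 2*U - 5*u/2 (Y(U, u) = 6 - (1*u + 4*(0 + (U + u)))/2 = 6 - (u + 4*(U + u))/2 = 6 - (u + (4*U + 4*u))/2 = 6 - (4*U + 5*u)/2 = 6 + (-2*U - 5*u/2) = 6 - 2*U - 5*u/2)
(48 + Y(7, t(6)))**2 = (48 + (6 - 2*7 - 5/2*1))**2 = (48 + (6 - 14 - 5/2))**2 = (48 - 21/2)**2 = (75/2)**2 = 5625/4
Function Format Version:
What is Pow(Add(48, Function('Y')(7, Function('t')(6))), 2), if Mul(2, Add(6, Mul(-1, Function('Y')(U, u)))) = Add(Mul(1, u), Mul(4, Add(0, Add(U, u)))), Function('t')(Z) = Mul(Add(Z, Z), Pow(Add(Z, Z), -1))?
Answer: Rational(5625, 4) ≈ 1406.3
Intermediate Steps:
Function('t')(Z) = 1 (Function('t')(Z) = Mul(Mul(2, Z), Pow(Mul(2, Z), -1)) = Mul(Mul(2, Z), Mul(Rational(1, 2), Pow(Z, -1))) = 1)
Function('Y')(U, u) = Add(6, Mul(-2, U), Mul(Rational(-5, 2), u)) (Function('Y')(U, u) = Add(6, Mul(Rational(-1, 2), Add(Mul(1, u), Mul(4, Add(0, Add(U, u)))))) = Add(6, Mul(Rational(-1, 2), Add(u, Mul(4, Add(U, u))))) = Add(6, Mul(Rational(-1, 2), Add(u, Add(Mul(4, U), Mul(4, u))))) = Add(6, Mul(Rational(-1, 2), Add(Mul(4, U), Mul(5, u)))) = Add(6, Add(Mul(-2, U), Mul(Rational(-5, 2), u))) = Add(6, Mul(-2, U), Mul(Rational(-5, 2), u)))
Pow(Add(48, Function('Y')(7, Function('t')(6))), 2) = Pow(Add(48, Add(6, Mul(-2, 7), Mul(Rational(-5, 2), 1))), 2) = Pow(Add(48, Add(6, -14, Rational(-5, 2))), 2) = Pow(Add(48, Rational(-21, 2)), 2) = Pow(Rational(75, 2), 2) = Rational(5625, 4)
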